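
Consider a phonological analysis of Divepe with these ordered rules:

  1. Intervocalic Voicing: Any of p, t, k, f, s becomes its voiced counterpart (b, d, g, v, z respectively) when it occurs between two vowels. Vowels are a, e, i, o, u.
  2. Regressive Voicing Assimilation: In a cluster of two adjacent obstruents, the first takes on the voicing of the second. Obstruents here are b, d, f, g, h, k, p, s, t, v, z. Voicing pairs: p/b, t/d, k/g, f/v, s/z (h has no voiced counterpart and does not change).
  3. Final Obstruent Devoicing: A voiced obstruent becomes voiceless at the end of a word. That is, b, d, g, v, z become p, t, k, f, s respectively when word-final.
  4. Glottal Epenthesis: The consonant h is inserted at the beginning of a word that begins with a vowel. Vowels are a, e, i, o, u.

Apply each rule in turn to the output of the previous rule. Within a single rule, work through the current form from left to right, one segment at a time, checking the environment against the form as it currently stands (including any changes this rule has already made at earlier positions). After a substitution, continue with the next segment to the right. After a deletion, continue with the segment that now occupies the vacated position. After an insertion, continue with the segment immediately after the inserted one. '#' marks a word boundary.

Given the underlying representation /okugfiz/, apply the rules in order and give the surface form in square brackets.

1 Intervocalic Voicing: [okugfiz] → [ogugfiz]
2 Regressive Voicing Assimilation: [ogugfiz] → [ogukfiz]
3 Final Obstruent Devoicing: [ogukfiz] → [ogukfis]
4 Glottal Epenthesis: [ogukfis] → [hogukfis]

[hogukfis]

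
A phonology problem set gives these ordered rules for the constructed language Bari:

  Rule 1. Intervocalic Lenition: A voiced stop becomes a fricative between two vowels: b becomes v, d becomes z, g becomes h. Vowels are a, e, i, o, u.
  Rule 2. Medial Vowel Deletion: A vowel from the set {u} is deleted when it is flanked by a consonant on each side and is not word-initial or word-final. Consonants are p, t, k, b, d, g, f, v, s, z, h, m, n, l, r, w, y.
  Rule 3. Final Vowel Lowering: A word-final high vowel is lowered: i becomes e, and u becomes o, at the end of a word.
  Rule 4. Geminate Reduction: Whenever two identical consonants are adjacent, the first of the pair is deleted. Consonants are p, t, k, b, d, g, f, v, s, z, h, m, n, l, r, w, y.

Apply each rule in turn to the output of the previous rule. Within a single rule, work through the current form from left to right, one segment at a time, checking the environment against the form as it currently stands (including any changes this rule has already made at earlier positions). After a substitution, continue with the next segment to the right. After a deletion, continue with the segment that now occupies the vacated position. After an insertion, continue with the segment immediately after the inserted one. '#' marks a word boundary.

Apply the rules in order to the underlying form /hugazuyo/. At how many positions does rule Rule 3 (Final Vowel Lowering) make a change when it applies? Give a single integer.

0

Rule 1 Intervocalic Lenition: [hugazuyo] → [huhazuyo]
Rule 2 Medial Vowel Deletion: [huhazuyo] → [hhazyo]
Rule 3 Final Vowel Lowering: no change — [hhazyo]
Rule 4 Geminate Reduction: [hhazyo] → [hazyo]
Rule Rule 3 changed 0 position(s).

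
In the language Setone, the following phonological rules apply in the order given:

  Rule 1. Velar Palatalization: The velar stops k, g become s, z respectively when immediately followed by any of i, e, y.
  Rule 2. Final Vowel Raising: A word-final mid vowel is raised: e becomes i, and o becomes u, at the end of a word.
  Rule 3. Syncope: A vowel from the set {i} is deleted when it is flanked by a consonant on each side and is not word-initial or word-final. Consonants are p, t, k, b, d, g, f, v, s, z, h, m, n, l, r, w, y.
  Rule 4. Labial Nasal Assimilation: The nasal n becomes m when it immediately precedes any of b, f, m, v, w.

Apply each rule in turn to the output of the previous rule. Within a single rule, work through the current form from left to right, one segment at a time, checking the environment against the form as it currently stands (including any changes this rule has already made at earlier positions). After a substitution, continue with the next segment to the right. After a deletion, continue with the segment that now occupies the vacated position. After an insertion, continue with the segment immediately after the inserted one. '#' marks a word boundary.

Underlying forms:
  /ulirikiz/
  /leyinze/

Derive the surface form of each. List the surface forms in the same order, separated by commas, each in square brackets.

[ulrsz], [leynzi]

/ulirikiz/:
  Rule 1 Velar Palatalization: [ulirikiz] → [ulirisiz]
  Rule 2 Final Vowel Raising: no change — [ulirisiz]
  Rule 3 Syncope: [ulirisiz] → [ulrsz]
  Rule 4 Labial Nasal Assimilation: no change — [ulrsz]
/leyinze/:
  Rule 1 Velar Palatalization: no change — [leyinze]
  Rule 2 Final Vowel Raising: [leyinze] → [leyinzi]
  Rule 3 Syncope: [leyinzi] → [leynzi]
  Rule 4 Labial Nasal Assimilation: no change — [leynzi]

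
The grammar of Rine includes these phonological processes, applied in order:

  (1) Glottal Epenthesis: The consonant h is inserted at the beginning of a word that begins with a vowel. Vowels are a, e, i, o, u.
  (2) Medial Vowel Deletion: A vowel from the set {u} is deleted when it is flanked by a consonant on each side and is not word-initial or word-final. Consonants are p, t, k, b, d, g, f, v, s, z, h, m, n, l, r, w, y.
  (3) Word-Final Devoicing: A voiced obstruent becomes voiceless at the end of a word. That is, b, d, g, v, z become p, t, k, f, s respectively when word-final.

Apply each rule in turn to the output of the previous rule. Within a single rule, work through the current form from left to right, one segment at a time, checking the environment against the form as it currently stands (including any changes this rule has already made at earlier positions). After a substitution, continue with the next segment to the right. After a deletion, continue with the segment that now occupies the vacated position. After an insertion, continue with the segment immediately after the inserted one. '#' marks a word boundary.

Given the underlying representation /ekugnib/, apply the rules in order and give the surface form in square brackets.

[hekgnip]

(1) Glottal Epenthesis: [ekugnib] → [hekugnib]
(2) Medial Vowel Deletion: [hekugnib] → [hekgnib]
(3) Word-Final Devoicing: [hekgnib] → [hekgnip]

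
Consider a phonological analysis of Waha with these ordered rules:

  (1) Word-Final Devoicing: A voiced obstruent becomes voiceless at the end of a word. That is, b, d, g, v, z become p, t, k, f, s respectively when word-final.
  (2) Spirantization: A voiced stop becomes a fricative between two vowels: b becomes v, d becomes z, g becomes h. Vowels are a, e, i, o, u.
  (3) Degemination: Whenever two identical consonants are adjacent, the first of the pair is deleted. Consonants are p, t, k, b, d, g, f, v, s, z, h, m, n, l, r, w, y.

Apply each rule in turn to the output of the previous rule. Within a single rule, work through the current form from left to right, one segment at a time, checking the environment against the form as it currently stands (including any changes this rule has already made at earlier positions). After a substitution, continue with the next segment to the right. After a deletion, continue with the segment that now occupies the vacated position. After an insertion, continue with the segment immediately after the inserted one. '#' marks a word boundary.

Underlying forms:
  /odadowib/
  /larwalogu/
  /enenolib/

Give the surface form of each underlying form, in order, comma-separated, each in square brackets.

[ozazowip], [larwalohu], [enenolip]

/odadowib/:
  (1) Word-Final Devoicing: [odadowib] → [odadowip]
  (2) Spirantization: [odadowip] → [ozazowip]
  (3) Degemination: no change — [ozazowip]
/larwalogu/:
  (1) Word-Final Devoicing: no change — [larwalogu]
  (2) Spirantization: [larwalogu] → [larwalohu]
  (3) Degemination: no change — [larwalohu]
/enenolib/:
  (1) Word-Final Devoicing: [enenolib] → [enenolip]
  (2) Spirantization: no change — [enenolip]
  (3) Degemination: no change — [enenolip]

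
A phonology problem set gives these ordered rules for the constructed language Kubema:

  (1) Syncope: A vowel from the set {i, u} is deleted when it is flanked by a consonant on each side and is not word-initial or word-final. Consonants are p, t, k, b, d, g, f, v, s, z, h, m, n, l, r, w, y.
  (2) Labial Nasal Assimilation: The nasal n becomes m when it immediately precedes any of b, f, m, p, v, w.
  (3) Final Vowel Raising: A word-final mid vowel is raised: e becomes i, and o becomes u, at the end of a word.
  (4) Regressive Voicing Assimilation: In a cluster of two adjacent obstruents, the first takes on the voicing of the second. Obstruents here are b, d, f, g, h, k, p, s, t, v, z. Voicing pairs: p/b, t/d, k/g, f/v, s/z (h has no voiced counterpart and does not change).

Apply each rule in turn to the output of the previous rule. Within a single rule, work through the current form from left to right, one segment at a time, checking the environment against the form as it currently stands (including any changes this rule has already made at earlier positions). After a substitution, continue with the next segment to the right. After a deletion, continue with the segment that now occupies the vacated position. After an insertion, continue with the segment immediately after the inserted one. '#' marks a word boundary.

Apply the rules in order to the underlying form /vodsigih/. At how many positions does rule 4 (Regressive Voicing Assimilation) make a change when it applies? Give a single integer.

3

(1) Syncope: [vodsigih] → [vodsgh]
(2) Labial Nasal Assimilation: no change — [vodsgh]
(3) Final Vowel Raising: no change — [vodsgh]
(4) Regressive Voicing Assimilation: [vodsgh] → [votzkh]
Rule 4 changed 3 position(s).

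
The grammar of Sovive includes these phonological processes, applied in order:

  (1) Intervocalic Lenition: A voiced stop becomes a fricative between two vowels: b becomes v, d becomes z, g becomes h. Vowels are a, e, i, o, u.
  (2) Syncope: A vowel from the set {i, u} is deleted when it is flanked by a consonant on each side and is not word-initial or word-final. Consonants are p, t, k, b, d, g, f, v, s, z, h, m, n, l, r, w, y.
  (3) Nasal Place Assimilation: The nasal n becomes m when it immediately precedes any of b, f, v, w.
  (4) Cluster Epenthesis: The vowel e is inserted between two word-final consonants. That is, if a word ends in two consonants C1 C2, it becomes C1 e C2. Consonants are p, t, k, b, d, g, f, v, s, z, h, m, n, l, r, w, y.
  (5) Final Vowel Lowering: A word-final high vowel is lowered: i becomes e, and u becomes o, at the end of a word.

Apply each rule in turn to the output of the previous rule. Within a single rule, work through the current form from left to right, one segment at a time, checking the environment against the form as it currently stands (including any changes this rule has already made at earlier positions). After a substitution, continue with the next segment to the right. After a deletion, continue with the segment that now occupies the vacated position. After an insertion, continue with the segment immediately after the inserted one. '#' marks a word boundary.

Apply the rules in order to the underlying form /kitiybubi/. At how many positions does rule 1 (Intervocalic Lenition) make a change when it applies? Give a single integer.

1

(1) Intervocalic Lenition: [kitiybubi] → [kitiybuvi]
(2) Syncope: [kitiybuvi] → [ktybvi]
(3) Nasal Place Assimilation: no change — [ktybvi]
(4) Cluster Epenthesis: no change — [ktybvi]
(5) Final Vowel Lowering: [ktybvi] → [ktybve]
Rule 1 changed 1 position(s).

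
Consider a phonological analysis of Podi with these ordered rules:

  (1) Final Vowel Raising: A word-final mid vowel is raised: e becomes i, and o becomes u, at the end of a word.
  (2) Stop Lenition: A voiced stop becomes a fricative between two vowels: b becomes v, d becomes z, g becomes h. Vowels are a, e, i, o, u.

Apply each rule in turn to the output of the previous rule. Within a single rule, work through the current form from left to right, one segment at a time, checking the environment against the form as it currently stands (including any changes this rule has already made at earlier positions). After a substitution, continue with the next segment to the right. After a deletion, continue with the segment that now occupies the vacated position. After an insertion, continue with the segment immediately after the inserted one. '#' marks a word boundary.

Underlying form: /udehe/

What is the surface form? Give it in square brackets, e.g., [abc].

[uzehi]

(1) Final Vowel Raising: [udehe] → [udehi]
(2) Stop Lenition: [udehi] → [uzehi]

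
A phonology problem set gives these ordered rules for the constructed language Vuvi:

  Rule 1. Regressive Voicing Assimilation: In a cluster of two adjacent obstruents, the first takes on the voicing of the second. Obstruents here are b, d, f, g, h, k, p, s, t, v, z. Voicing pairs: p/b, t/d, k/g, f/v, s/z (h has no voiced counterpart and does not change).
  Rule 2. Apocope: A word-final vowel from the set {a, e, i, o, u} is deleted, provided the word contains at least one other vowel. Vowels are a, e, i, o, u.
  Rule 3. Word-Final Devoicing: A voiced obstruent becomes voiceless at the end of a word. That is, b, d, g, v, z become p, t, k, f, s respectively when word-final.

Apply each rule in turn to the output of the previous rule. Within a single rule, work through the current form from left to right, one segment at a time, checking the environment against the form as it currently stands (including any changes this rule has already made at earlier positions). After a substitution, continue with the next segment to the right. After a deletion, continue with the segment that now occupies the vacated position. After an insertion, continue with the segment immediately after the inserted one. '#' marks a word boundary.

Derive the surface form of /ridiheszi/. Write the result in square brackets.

[ridihezs]

Rule 1 Regressive Voicing Assimilation: [ridiheszi] → [ridihezzi]
Rule 2 Apocope: [ridihezzi] → [ridihezz]
Rule 3 Word-Final Devoicing: [ridihezz] → [ridihezs]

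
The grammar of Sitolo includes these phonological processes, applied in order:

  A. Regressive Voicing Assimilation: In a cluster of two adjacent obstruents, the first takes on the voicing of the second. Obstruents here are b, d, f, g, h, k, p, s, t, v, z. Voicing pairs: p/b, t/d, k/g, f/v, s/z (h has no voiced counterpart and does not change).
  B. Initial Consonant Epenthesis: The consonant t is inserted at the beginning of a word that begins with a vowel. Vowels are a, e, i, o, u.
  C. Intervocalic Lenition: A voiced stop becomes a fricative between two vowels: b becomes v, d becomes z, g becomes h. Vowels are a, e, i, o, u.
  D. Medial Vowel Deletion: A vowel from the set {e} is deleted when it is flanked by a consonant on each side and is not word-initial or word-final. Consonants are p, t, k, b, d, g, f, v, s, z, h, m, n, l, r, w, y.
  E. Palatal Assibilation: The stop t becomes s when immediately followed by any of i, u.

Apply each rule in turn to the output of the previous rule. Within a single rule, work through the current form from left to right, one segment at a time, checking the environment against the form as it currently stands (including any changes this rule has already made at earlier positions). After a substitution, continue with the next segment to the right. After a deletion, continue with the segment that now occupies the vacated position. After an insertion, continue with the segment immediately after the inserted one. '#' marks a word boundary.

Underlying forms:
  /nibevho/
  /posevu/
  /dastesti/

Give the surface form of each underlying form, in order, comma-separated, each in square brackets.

/nibevho/:
  A Regressive Voicing Assimilation: [nibevho] → [nibefho]
  B Initial Consonant Epenthesis: no change — [nibefho]
  C Intervocalic Lenition: [nibefho] → [nivefho]
  D Medial Vowel Deletion: [nivefho] → [nivfho]
  E Palatal Assibilation: no change — [nivfho]
/posevu/:
  A Regressive Voicing Assimilation: no change — [posevu]
  B Initial Consonant Epenthesis: no change — [posevu]
  C Intervocalic Lenition: no change — [posevu]
  D Medial Vowel Deletion: [posevu] → [posvu]
  E Palatal Assibilation: no change — [posvu]
/dastesti/:
  A Regressive Voicing Assimilation: no change — [dastesti]
  B Initial Consonant Epenthesis: no change — [dastesti]
  C Intervocalic Lenition: no change — [dastesti]
  D Medial Vowel Deletion: [dastesti] → [daststi]
  E Palatal Assibilation: [daststi] → [dastssi]

[nivfho], [posvu], [dastssi]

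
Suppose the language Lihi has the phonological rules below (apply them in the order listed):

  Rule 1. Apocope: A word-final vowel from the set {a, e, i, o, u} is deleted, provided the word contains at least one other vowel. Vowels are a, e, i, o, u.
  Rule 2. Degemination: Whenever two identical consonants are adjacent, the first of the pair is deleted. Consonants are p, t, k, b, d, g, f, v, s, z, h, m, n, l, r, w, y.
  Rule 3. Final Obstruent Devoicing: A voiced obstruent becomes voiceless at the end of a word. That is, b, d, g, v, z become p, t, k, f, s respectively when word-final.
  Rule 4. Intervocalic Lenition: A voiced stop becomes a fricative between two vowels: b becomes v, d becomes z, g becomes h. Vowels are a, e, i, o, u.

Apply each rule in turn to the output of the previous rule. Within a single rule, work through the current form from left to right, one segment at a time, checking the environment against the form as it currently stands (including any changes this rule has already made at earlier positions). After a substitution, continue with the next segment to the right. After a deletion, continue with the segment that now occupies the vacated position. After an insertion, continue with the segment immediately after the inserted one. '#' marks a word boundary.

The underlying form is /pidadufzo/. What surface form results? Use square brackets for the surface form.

Rule 1 Apocope: [pidadufzo] → [pidadufz]
Rule 2 Degemination: no change — [pidadufz]
Rule 3 Final Obstruent Devoicing: [pidadufz] → [pidadufs]
Rule 4 Intervocalic Lenition: [pidadufs] → [pizazufs]

[pizazufs]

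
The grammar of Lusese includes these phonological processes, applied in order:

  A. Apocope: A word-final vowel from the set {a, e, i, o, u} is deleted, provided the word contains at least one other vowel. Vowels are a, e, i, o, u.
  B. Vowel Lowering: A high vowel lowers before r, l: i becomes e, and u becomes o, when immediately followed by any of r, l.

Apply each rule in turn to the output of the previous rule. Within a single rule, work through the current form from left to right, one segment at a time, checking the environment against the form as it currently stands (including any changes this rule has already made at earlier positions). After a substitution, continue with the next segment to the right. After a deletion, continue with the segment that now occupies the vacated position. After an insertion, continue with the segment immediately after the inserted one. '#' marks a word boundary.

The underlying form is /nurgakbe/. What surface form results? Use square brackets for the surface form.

A Apocope: [nurgakbe] → [nurgakb]
B Vowel Lowering: [nurgakb] → [norgakb]

[norgakb]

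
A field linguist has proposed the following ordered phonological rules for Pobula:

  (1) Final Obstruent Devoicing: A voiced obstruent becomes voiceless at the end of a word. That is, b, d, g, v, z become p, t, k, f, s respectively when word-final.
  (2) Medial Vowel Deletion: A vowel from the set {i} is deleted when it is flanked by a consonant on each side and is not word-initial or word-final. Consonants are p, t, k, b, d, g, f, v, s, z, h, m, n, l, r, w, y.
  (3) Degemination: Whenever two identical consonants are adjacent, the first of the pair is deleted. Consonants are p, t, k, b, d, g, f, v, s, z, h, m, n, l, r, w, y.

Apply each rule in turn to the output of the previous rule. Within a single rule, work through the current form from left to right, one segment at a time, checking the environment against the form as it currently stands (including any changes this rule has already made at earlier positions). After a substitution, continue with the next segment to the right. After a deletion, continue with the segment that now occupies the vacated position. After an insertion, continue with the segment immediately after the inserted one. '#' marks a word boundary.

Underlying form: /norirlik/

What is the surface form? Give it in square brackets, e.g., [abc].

(1) Final Obstruent Devoicing: no change — [norirlik]
(2) Medial Vowel Deletion: [norirlik] → [norrlk]
(3) Degemination: [norrlk] → [norlk]

[norlk]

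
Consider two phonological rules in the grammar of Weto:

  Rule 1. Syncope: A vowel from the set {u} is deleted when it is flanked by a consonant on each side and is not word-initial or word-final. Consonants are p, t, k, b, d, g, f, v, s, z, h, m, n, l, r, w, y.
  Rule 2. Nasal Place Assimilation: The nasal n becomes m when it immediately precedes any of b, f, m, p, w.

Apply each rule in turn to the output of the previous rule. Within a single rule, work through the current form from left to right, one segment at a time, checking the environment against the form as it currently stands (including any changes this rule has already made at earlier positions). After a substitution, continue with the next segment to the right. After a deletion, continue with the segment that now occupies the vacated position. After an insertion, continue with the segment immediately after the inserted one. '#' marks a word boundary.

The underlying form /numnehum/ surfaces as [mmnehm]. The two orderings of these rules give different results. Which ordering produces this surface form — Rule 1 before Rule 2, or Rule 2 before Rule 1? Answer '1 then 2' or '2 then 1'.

Order 1 then 2:
  1 Syncope: [numnehum] → [nmnehm]
  2 Nasal Place Assimilation: [nmnehm] → [mmnehm]
  result: [mmnehm]
Order 2 then 1:
  2 Nasal Place Assimilation: no change — [numnehum]
  1 Syncope: [numnehum] → [nmnehm]
  result: [nmnehm]

1 then 2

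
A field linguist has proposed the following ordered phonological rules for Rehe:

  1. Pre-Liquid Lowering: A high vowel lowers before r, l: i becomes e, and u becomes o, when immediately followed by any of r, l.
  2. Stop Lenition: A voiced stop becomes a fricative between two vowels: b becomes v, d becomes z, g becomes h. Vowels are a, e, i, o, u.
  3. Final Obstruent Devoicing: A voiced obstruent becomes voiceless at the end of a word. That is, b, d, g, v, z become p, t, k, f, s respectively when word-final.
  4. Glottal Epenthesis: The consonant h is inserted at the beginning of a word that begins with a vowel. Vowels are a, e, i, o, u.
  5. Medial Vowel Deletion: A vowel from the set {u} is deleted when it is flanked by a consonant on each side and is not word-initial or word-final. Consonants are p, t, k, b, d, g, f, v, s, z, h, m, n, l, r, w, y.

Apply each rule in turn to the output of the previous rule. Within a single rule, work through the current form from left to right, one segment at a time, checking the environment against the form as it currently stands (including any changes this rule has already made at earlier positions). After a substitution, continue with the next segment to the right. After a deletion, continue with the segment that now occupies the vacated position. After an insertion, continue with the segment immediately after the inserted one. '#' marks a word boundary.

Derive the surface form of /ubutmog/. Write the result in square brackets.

1 Pre-Liquid Lowering: no change — [ubutmog]
2 Stop Lenition: [ubutmog] → [uvutmog]
3 Final Obstruent Devoicing: [uvutmog] → [uvutmok]
4 Glottal Epenthesis: [uvutmok] → [huvutmok]
5 Medial Vowel Deletion: [huvutmok] → [hvtmok]

[hvtmok]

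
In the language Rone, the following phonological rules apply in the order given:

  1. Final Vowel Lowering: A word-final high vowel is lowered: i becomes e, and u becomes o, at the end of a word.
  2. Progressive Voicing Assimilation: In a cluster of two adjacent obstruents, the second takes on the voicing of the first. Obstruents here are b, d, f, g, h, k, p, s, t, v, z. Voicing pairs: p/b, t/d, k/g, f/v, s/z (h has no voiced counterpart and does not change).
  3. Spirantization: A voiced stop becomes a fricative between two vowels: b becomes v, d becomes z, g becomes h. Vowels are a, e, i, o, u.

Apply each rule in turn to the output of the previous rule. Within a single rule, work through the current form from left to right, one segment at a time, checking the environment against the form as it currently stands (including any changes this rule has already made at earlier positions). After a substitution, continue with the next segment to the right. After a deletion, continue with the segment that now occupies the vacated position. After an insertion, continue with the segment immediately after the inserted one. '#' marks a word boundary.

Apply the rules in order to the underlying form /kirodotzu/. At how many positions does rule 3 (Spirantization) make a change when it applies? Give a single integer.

1

1 Final Vowel Lowering: [kirodotzu] → [kirodotzo]
2 Progressive Voicing Assimilation: [kirodotzo] → [kirodotso]
3 Spirantization: [kirodotso] → [kirozotso]
Rule 3 changed 1 position(s).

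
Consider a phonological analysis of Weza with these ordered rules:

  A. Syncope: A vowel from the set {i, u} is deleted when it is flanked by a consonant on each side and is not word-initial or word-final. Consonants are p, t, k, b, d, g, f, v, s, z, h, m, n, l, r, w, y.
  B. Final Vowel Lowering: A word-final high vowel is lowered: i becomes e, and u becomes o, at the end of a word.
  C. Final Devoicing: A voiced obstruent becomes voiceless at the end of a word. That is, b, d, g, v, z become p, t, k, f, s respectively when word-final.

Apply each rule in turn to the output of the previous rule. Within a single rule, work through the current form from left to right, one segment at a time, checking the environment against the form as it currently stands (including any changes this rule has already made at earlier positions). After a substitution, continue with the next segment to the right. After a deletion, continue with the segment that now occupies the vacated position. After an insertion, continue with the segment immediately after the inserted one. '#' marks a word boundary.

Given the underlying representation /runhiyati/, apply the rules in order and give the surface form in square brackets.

[rnhyate]

A Syncope: [runhiyati] → [rnhyati]
B Final Vowel Lowering: [rnhyati] → [rnhyate]
C Final Devoicing: no change — [rnhyate]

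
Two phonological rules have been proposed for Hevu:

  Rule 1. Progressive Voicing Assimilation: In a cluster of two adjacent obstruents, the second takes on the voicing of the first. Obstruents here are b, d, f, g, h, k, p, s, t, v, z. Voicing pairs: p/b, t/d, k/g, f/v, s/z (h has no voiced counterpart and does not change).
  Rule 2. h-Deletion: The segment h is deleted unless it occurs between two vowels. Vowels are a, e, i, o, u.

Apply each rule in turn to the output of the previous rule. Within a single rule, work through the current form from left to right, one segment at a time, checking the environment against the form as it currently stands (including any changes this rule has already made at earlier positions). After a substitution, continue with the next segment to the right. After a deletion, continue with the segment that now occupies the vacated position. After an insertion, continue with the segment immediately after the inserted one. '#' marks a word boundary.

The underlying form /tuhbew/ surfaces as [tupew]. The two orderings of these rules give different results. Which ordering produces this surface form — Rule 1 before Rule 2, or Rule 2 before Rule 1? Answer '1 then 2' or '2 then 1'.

Order 1 then 2:
  1 Progressive Voicing Assimilation: [tuhbew] → [tuhpew]
  2 h-Deletion: [tuhpew] → [tupew]
  result: [tupew]
Order 2 then 1:
  2 h-Deletion: [tuhbew] → [tubew]
  1 Progressive Voicing Assimilation: no change — [tubew]
  result: [tubew]

1 then 2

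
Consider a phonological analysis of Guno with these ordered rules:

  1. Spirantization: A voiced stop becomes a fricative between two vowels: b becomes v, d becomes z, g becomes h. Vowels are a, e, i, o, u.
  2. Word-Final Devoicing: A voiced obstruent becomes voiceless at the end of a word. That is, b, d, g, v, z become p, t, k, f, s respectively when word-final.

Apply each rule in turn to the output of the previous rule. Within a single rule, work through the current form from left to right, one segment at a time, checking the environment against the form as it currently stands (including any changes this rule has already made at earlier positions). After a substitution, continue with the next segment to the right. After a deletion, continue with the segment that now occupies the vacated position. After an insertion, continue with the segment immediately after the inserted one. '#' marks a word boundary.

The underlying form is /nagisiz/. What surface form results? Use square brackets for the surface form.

1 Spirantization: [nagisiz] → [nahisiz]
2 Word-Final Devoicing: [nahisiz] → [nahisis]

[nahisis]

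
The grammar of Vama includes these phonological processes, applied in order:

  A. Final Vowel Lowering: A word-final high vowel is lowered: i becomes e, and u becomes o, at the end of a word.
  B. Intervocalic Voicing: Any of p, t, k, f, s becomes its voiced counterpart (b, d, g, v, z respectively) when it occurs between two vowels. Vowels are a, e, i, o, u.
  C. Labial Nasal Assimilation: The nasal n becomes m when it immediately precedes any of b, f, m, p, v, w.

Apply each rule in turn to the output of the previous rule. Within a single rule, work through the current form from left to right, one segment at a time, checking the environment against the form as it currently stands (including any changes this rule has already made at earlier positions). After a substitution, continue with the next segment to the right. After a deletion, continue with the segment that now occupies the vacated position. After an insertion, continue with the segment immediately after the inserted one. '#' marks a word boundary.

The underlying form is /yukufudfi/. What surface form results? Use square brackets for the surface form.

[yuguvudfe]

A Final Vowel Lowering: [yukufudfi] → [yukufudfe]
B Intervocalic Voicing: [yukufudfe] → [yuguvudfe]
C Labial Nasal Assimilation: no change — [yuguvudfe]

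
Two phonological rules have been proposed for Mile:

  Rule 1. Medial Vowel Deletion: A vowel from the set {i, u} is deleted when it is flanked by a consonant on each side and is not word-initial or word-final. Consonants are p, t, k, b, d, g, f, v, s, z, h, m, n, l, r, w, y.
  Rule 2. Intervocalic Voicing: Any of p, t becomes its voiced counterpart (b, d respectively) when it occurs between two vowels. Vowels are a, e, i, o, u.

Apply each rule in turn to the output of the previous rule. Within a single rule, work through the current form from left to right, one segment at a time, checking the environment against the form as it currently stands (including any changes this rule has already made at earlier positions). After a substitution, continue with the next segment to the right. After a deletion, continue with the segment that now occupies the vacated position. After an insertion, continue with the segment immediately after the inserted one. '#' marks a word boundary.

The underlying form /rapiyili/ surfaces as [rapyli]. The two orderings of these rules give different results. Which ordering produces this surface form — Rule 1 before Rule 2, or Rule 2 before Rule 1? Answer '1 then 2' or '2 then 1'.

1 then 2

Order 1 then 2:
  1 Medial Vowel Deletion: [rapiyili] → [rapyli]
  2 Intervocalic Voicing: no change — [rapyli]
  result: [rapyli]
Order 2 then 1:
  2 Intervocalic Voicing: [rapiyili] → [rabiyili]
  1 Medial Vowel Deletion: [rabiyili] → [rabyli]
  result: [rabyli]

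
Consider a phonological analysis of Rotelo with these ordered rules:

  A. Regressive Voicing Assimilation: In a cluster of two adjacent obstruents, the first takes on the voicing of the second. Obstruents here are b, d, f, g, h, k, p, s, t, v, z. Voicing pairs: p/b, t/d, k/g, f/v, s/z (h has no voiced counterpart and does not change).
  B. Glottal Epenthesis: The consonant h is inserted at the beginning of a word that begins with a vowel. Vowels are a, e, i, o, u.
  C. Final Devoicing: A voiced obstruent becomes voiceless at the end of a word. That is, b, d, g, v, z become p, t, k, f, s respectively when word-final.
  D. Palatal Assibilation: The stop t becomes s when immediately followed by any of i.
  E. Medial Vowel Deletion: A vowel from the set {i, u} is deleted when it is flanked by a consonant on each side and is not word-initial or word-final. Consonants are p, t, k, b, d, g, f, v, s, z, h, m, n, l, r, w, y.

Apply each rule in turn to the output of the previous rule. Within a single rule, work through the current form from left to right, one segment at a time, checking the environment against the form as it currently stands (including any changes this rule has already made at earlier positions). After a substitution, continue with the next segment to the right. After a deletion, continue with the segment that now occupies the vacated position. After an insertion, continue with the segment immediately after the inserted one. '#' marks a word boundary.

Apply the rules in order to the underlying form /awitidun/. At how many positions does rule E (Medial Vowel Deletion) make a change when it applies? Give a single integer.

3

A Regressive Voicing Assimilation: no change — [awitidun]
B Glottal Epenthesis: [awitidun] → [hawitidun]
C Final Devoicing: no change — [hawitidun]
D Palatal Assibilation: [hawitidun] → [hawisidun]
E Medial Vowel Deletion: [hawisidun] → [hawsdn]
Rule E changed 3 position(s).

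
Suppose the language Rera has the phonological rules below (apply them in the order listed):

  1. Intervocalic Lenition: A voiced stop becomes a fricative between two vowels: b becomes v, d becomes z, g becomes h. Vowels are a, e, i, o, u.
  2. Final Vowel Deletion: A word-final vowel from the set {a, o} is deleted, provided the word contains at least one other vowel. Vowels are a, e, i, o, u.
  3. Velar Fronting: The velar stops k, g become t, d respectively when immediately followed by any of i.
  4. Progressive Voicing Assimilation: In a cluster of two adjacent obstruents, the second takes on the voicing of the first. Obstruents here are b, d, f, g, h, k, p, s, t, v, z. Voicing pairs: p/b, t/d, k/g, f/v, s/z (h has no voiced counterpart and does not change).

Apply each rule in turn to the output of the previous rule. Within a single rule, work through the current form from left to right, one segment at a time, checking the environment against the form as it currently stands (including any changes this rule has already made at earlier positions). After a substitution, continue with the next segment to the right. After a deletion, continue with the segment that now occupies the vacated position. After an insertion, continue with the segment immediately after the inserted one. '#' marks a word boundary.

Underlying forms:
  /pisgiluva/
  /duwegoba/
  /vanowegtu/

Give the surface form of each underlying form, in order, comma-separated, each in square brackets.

[pistiluv], [duwehov], [vanowegdu]

/pisgiluva/:
  1 Intervocalic Lenition: no change — [pisgiluva]
  2 Final Vowel Deletion: [pisgiluva] → [pisgiluv]
  3 Velar Fronting: [pisgiluv] → [pisdiluv]
  4 Progressive Voicing Assimilation: [pisdiluv] → [pistiluv]
/duwegoba/:
  1 Intervocalic Lenition: [duwegoba] → [duwehova]
  2 Final Vowel Deletion: [duwehova] → [duwehov]
  3 Velar Fronting: no change — [duwehov]
  4 Progressive Voicing Assimilation: no change — [duwehov]
/vanowegtu/:
  1 Intervocalic Lenition: no change — [vanowegtu]
  2 Final Vowel Deletion: no change — [vanowegtu]
  3 Velar Fronting: no change — [vanowegtu]
  4 Progressive Voicing Assimilation: [vanowegtu] → [vanowegdu]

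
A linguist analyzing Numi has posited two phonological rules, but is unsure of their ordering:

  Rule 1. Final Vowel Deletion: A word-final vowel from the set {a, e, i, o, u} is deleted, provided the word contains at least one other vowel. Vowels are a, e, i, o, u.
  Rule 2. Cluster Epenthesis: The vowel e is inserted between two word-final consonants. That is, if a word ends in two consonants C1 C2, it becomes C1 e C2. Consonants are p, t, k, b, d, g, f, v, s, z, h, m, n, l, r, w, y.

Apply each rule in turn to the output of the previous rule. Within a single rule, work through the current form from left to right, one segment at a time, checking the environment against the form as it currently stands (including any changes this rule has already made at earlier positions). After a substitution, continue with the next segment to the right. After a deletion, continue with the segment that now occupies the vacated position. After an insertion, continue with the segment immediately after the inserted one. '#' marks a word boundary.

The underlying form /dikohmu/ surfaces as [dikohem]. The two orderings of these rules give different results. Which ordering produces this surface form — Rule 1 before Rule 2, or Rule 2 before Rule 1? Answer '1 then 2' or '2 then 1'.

Order 1 then 2:
  1 Final Vowel Deletion: [dikohmu] → [dikohm]
  2 Cluster Epenthesis: [dikohm] → [dikohem]
  result: [dikohem]
Order 2 then 1:
  2 Cluster Epenthesis: no change — [dikohmu]
  1 Final Vowel Deletion: [dikohmu] → [dikohm]
  result: [dikohm]

1 then 2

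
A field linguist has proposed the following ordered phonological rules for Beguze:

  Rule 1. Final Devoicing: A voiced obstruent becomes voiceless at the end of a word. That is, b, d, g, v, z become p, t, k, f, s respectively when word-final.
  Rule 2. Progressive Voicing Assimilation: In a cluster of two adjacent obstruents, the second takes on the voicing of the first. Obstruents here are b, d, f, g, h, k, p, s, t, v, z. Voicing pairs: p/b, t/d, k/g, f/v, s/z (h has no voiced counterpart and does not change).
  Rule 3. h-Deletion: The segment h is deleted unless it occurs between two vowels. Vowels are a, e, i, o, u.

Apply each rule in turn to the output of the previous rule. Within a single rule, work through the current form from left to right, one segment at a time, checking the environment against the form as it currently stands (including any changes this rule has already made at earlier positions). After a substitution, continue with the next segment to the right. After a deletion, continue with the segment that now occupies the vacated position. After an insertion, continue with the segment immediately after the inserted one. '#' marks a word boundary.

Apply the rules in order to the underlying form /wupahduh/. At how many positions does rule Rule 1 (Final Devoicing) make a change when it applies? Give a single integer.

0

Rule 1 Final Devoicing: no change — [wupahduh]
Rule 2 Progressive Voicing Assimilation: [wupahduh] → [wupahtuh]
Rule 3 h-Deletion: [wupahtuh] → [wupatu]
Rule Rule 1 changed 0 position(s).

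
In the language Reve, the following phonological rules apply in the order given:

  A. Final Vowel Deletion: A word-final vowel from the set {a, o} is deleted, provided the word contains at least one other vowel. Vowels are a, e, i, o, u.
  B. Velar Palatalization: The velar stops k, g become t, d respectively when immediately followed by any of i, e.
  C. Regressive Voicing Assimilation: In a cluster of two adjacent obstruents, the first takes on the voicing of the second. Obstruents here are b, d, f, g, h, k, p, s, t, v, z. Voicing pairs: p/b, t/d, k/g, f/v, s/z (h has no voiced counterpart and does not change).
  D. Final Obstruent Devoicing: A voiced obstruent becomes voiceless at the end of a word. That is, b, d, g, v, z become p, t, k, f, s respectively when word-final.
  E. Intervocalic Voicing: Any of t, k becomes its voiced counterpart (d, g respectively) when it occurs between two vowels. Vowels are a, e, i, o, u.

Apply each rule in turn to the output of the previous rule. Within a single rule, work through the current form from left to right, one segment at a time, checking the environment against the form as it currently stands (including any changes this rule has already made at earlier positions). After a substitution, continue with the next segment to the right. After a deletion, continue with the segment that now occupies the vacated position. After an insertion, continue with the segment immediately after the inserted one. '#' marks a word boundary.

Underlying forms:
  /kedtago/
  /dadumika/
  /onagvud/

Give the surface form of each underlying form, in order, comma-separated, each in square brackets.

[tettak], [dadumik], [onagvut]

/kedtago/:
  A Final Vowel Deletion: [kedtago] → [kedtag]
  B Velar Palatalization: [kedtag] → [tedtag]
  C Regressive Voicing Assimilation: [tedtag] → [tettag]
  D Final Obstruent Devoicing: [tettag] → [tettak]
  E Intervocalic Voicing: no change — [tettak]
/dadumika/:
  A Final Vowel Deletion: [dadumika] → [dadumik]
  B Velar Palatalization: no change — [dadumik]
  C Regressive Voicing Assimilation: no change — [dadumik]
  D Final Obstruent Devoicing: no change — [dadumik]
  E Intervocalic Voicing: no change — [dadumik]
/onagvud/:
  A Final Vowel Deletion: no change — [onagvud]
  B Velar Palatalization: no change — [onagvud]
  C Regressive Voicing Assimilation: no change — [onagvud]
  D Final Obstruent Devoicing: [onagvud] → [onagvut]
  E Intervocalic Voicing: no change — [onagvut]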